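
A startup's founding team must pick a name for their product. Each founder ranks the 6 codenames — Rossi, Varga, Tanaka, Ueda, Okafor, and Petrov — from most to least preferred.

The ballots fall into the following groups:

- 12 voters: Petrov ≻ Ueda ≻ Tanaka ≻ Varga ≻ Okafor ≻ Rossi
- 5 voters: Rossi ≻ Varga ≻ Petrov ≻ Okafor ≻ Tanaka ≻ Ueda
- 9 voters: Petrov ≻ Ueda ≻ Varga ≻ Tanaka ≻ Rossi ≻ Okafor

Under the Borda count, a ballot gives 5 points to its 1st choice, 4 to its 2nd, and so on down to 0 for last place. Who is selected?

Petrov

Borda scores:
  Rossi: 12·0 + 5·5 + 9·1 = 34
  Varga: 12·2 + 5·4 + 9·3 = 71
  Tanaka: 12·3 + 5·1 + 9·2 = 59
  Ueda: 12·4 + 5·0 + 9·4 = 84
  Okafor: 12·1 + 5·2 + 9·0 = 22
  Petrov: 12·5 + 5·3 + 9·5 = 120
Petrov has the highest total.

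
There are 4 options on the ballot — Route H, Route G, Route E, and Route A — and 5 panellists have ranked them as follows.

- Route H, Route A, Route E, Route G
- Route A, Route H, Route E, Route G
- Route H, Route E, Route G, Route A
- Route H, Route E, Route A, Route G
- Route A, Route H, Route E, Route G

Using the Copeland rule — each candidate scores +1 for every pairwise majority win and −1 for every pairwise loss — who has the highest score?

Route H

Pairwise results:
  Route H vs Route G: Route H wins 5–0.
  Route H vs Route E: Route H wins 5–0.
  Route H vs Route A: Route H wins 3–2.
  Route G vs Route E: Route E wins 5–0.
  Route G vs Route A: Route A wins 4–1.
  Route E vs Route A: Route A wins 3–2.
Copeland scores (wins − losses):
  Route H: 3 − 0 = 3
  Route G: 0 − 3 = -3
  Route E: 1 − 2 = -1
  Route A: 2 − 1 = 1
Route H has the best Copeland score.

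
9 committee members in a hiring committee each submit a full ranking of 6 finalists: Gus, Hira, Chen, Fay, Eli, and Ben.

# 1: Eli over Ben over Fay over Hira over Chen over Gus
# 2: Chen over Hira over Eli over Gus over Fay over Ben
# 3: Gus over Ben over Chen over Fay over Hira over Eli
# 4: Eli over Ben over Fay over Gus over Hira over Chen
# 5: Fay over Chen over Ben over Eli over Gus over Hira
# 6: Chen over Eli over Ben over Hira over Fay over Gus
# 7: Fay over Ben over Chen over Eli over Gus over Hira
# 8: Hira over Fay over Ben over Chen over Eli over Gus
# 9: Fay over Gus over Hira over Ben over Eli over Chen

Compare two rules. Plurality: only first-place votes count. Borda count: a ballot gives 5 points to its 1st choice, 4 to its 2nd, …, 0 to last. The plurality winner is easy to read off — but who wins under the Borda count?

Fay

Plurality first-place counts: Gus 1, Hira 1, Chen 2, Fay 3, Eli 2, Ben 0 → Fay.
Borda totals: Gus 15, Hira 18, Chen 23, Fay 29, Eli 23, Ben 27 → Fay.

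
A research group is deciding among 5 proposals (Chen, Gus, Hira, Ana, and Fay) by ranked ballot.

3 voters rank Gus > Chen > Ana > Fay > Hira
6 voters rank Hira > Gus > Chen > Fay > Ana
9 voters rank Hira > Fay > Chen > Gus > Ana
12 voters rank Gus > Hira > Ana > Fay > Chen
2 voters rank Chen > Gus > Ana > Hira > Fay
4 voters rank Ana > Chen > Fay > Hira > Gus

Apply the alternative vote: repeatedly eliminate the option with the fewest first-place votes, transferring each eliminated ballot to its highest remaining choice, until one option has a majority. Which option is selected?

Round 1: Gus 15, Hira 15, Ana 4, Chen 2, Fay 0. Fay has the fewest and is eliminated.
Round 2: Gus 15, Hira 15, Ana 4, Chen 2. Chen has the fewest and is eliminated.
Round 3: Gus 17, Hira 15, Ana 4. Ana has the fewest and is eliminated.
Round 4: Hira 19, Gus 17. Hira has a majority.

Hira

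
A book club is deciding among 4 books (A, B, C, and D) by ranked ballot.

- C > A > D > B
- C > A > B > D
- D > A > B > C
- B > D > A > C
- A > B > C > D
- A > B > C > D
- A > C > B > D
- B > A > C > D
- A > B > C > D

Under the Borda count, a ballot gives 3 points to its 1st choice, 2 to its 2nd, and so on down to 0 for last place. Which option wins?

Borda scores:
  A: 2 + 2 + 2 + 1 + 3 + 3 + 3 + 2 + 3 = 21
  B: 0 + 1 + 1 + 3 + 2 + 2 + 1 + 3 + 2 = 15
  C: 3 + 3 + 0 + 0 + 1 + 1 + 2 + 1 + 1 = 12
  D: 1 + 0 + 3 + 2 + 0 + 0 + 0 + 0 + 0 = 6
A has the highest total.

A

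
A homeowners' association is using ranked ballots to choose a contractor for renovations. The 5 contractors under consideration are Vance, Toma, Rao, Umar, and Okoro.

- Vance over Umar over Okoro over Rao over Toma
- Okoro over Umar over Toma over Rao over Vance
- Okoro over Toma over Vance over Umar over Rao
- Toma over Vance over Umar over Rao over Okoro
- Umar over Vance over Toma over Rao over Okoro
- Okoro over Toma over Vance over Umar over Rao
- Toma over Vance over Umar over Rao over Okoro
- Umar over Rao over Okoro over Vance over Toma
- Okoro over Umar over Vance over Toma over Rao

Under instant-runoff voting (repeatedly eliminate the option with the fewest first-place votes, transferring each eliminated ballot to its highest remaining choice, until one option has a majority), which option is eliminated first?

Rao

Round 1: Okoro 4, Toma 2, Umar 2, Vance 1, Rao 0. Rao has the fewest and is eliminated.
Round 2: Okoro 4, Toma 2, Umar 2, Vance 1. Vance has the fewest and is eliminated.
Round 3: Okoro 4, Umar 3, Toma 2. Toma has the fewest and is eliminated.
Round 4: Umar 5, Okoro 4. Umar has a majority.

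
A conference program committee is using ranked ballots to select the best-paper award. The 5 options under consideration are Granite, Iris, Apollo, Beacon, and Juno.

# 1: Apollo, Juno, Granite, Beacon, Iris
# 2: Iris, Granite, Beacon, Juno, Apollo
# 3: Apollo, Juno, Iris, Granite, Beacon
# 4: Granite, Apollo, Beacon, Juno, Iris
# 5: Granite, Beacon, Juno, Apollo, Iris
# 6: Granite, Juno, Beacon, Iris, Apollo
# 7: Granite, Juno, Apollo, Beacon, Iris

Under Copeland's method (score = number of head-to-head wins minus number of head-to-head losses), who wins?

Granite

Pairwise results:
  Granite vs Iris: Granite wins 5–2.
  Granite vs Apollo: Granite wins 5–2.
  Granite vs Beacon: Granite wins 7–0.
  Granite vs Juno: Granite wins 5–2.
  Iris vs Apollo: Apollo wins 5–2.
  Iris vs Beacon: Beacon wins 5–2.
  Iris vs Juno: Juno wins 6–1.
  Apollo vs Beacon: Apollo wins 4–3.
  Apollo vs Juno: Juno wins 4–3.
  Beacon vs Juno: Juno wins 4–3.
Copeland scores (wins − losses):
  Granite: 4 − 0 = 4
  Iris: 0 − 4 = -4
  Apollo: 2 − 2 = 0
  Beacon: 1 − 3 = -2
  Juno: 3 − 1 = 2
Granite has the best Copeland score.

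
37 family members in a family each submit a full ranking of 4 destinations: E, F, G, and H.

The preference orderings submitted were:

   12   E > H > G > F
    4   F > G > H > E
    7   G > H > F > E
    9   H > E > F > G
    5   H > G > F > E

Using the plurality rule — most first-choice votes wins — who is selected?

First-place vote totals:
  E: 12
  F: 4
  G: 7
  H: 14
H has the most first-place votes.

H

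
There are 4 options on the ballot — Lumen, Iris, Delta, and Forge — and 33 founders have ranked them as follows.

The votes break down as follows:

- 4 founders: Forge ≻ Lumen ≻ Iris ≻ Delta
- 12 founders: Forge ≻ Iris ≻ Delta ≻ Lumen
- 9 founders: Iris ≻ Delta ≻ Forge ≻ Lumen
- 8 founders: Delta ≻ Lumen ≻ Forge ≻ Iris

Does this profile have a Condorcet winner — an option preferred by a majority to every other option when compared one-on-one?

Head-to-head results (33 voters total):
Lumen vs Iris: Iris wins 21–12.
Lumen vs Delta: Delta wins 29–4.
Lumen vs Forge: Forge wins 25–8.
Iris vs Delta: Iris wins 25–8.
Iris vs Forge: Forge wins 24–9.
Delta vs Forge: Delta wins 17–16.
No candidate beats all others: Iris beats Delta beats Forge beats Iris, a majority cycle.

No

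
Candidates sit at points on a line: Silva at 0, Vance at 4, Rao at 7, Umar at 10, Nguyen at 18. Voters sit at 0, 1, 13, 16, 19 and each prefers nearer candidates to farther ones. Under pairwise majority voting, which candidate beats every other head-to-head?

Umar

With single-peaked preferences on a line, the Condorcet winner is the candidate closest to the median voter.
The median voter (position 13) is closest to Umar at 10.
Check: Umar vs Vance — voters closer to Umar: 3 of 5.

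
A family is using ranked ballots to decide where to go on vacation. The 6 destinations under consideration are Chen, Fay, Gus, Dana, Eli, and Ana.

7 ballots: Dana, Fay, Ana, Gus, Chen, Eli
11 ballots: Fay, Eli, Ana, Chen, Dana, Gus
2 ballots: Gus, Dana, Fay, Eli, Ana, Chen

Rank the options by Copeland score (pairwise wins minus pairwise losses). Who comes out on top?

Pairwise results:
  Chen vs Fay: Fay wins 20–0.
  Chen vs Gus: Chen wins 11–9.
  Chen vs Dana: Chen wins 11–9.
  Chen vs Eli: Eli wins 13–7.
  Chen vs Ana: Ana wins 20–0.
  Fay vs Gus: Fay wins 18–2.
  Fay vs Dana: Fay wins 11–9.
  Fay vs Eli: Fay wins 20–0.
  Fay vs Ana: Fay wins 20–0.
  Gus vs Dana: Dana wins 18–2.
  Gus vs Eli: Eli wins 11–9.
  Gus vs Ana: Ana wins 18–2.
  Dana vs Eli: Eli wins 11–9.
  Dana vs Ana: Ana wins 11–9.
  Eli vs Ana: Eli wins 13–7.
Copeland scores (wins − losses):
  Chen: 2 − 3 = -1
  Fay: 5 − 0 = 5
  Gus: 0 − 5 = -5
  Dana: 1 − 4 = -3
  Eli: 4 − 1 = 3
  Ana: 3 − 2 = 1
Fay has the best Copeland score.

Fay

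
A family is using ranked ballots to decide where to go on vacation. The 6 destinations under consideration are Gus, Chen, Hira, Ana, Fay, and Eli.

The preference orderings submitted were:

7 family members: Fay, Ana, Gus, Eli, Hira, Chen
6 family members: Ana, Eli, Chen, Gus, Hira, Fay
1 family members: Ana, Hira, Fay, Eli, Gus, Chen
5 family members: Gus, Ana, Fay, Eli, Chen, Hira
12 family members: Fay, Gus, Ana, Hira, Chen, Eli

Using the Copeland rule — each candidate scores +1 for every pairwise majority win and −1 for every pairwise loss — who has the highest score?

Fay

Pairwise results:
  Gus vs Chen: Gus wins 25–6.
  Gus vs Hira: Gus wins 30–1.
  Gus vs Ana: Gus wins 17–14.
  Gus vs Fay: Fay wins 20–11.
  Gus vs Eli: Gus wins 24–7.
  Chen vs Hira: Hira wins 20–11.
  Chen vs Ana: Ana wins 31–0.
  Chen vs Fay: Fay wins 25–6.
  Chen vs Eli: Eli wins 19–12.
  Hira vs Ana: Ana wins 31–0.
  Hira vs Fay: Fay wins 24–7.
  Hira vs Eli: Eli wins 18–13.
  Ana vs Fay: Fay wins 19–12.
  Ana vs Eli: Ana wins 31–0.
  Fay vs Eli: Fay wins 25–6.
Copeland scores (wins − losses):
  Gus: 4 − 1 = 3
  Chen: 0 − 5 = -5
  Hira: 1 − 4 = -3
  Ana: 3 − 2 = 1
  Fay: 5 − 0 = 5
  Eli: 2 − 3 = -1
Fay has the best Copeland score.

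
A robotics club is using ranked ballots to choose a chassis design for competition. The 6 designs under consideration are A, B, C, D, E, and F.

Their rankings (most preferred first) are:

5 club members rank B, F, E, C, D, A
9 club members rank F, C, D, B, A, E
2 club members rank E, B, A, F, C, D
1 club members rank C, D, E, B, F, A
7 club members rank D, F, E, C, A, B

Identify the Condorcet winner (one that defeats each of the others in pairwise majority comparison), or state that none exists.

Head-to-head results (24 voters total):
A vs B: B wins 17–7.
A vs C: C wins 22–2.
A vs D: D wins 22–2.
A vs E: E wins 15–9.
A vs F: F wins 22–2.
B vs C: C wins 17–7.
B vs D: D wins 17–7.
B vs E: B wins 14–10.
B vs F: F wins 16–8.
C vs D: C wins 17–7.
C vs E: E wins 14–10.
C vs F: F wins 23–1.
D vs E: D wins 17–7.
D vs F: F wins 16–8.
E vs F: F wins 21–3.
F beats each rival — A (22–2), B (16–8), C (23–1), D (16–8), E (21–3) — so F is the Condorcet winner.

F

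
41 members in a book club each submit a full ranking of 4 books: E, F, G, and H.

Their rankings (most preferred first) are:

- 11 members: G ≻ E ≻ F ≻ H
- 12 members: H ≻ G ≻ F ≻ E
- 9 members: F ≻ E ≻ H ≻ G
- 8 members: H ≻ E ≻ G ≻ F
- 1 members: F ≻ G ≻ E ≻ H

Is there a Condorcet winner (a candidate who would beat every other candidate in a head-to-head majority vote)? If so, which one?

No Condorcet winner

Head-to-head results (41 voters total):
E vs F: F wins 22–19.
E vs G: G wins 24–17.
E vs H: E wins 21–20.
F vs G: G wins 31–10.
F vs H: F wins 21–20.
G vs H: H wins 29–12.
No candidate beats all others: E beats H beats G beats E, a majority cycle.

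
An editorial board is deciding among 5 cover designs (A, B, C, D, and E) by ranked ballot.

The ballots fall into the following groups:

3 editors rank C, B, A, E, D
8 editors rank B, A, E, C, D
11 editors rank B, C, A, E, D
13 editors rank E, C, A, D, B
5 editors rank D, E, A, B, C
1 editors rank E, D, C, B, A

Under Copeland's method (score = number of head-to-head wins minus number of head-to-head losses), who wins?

B

Pairwise results:
  A vs B: B wins 23–18.
  A vs C: C wins 28–13.
  A vs D: A wins 35–6.
  A vs E: A wins 22–19.
  B vs C: B wins 24–17.
  B vs D: B wins 22–19.
  B vs E: B wins 22–19.
  C vs D: C wins 35–6.
  C vs E: E wins 27–14.
  D vs E: E wins 36–5.
Copeland scores (wins − losses):
  A: 2 − 2 = 0
  B: 4 − 0 = 4
  C: 2 − 2 = 0
  D: 0 − 4 = -4
  E: 2 − 2 = 0
B has the best Copeland score.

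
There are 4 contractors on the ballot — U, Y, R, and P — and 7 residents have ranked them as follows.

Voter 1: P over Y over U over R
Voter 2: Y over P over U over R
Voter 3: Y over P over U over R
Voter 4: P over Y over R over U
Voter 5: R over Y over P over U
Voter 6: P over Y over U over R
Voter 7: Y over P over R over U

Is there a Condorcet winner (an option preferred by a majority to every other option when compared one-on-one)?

Yes

Head-to-head results (7 voters total):
U vs Y: Y wins 7–0.
U vs R: U wins 4–3.
U vs P: P wins 7–0.
Y vs R: Y wins 6–1.
Y vs P: Y wins 4–3.
R vs P: P wins 6–1.
Y beats each rival — U (7–0), R (6–1), P (4–3) — so Y is the Condorcet winner.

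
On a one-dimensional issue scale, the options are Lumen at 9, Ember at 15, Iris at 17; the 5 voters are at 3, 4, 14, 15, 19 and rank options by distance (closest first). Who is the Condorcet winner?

Ember

With single-peaked preferences on a line, the Condorcet winner is the candidate closest to the median voter.
The median voter (position 14) is closest to Ember at 15.
Check: Ember vs Lumen — voters closer to Ember: 3 of 5.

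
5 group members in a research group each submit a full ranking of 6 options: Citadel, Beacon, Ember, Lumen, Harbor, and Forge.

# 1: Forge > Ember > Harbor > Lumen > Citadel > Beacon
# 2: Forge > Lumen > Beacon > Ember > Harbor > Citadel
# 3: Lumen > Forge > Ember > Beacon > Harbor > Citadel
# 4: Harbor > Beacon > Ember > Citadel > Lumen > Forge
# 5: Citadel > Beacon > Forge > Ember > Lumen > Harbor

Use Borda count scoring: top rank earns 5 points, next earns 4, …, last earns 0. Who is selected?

Forge

Borda scores:
  Citadel: 1 + 0 + 0 + 2 + 5 = 8
  Beacon: 0 + 3 + 2 + 4 + 4 = 13
  Ember: 4 + 2 + 3 + 3 + 2 = 14
  Lumen: 2 + 4 + 5 + 1 + 1 = 13
  Harbor: 3 + 1 + 1 + 5 + 0 = 10
  Forge: 5 + 5 + 4 + 0 + 3 = 17
Forge has the highest total.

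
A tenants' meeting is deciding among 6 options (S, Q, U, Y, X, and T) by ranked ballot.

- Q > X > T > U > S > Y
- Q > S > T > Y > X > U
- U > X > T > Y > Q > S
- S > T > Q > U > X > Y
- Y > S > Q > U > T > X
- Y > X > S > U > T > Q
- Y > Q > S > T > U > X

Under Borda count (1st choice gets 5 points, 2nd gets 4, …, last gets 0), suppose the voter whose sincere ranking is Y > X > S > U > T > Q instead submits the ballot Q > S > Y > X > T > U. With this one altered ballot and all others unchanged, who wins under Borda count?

Borda totals with the altered ballot: S 21, Q 26, U 12, Y 17, X 12, T 17.
The winner is unchanged: still Q.

Q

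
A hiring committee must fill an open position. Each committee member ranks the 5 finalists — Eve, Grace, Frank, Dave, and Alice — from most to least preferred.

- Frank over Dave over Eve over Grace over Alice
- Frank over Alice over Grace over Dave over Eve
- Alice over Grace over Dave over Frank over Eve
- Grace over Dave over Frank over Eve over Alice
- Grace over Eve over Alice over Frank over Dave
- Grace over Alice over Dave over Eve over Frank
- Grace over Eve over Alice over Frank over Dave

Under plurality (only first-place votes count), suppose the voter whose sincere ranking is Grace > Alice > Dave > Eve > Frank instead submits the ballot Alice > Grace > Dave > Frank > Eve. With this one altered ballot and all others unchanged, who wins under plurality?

Grace

First-place totals with the altered ballot: Eve 0, Grace 3, Frank 2, Dave 0, Alice 2.
The winner is unchanged: still Grace.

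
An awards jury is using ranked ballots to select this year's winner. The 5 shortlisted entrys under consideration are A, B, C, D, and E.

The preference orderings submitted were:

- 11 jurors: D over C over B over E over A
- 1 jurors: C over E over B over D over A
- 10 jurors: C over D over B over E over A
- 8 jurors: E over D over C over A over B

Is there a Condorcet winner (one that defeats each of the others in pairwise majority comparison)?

Head-to-head results (30 voters total):
A vs B: B wins 22–8.
A vs C: C wins 30–0.
A vs D: D wins 30–0.
A vs E: E wins 30–0.
B vs C: C wins 30–0.
B vs D: D wins 29–1.
B vs E: B wins 21–9.
C vs D: D wins 19–11.
C vs E: C wins 22–8.
D vs E: D wins 21–9.
D beats each rival — A (30–0), B (29–1), C (19–11), E (21–9) — so D is the Condorcet winner.

Yes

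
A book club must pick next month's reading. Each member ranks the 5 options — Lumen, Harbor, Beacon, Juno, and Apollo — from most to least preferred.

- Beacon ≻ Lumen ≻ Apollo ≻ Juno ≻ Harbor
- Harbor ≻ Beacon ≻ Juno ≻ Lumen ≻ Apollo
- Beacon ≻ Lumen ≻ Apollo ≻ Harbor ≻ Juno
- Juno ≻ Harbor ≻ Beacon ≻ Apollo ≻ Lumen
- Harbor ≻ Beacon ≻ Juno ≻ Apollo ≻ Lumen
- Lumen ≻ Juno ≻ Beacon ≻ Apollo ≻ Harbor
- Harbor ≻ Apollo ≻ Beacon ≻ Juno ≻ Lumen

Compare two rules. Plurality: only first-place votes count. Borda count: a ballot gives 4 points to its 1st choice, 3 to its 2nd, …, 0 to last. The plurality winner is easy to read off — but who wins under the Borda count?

Beacon

Plurality first-place counts: Lumen 1, Harbor 3, Beacon 2, Juno 1, Apollo 0 → Harbor.
Borda totals: Lumen 11, Harbor 16, Beacon 20, Juno 13, Apollo 10 → Beacon.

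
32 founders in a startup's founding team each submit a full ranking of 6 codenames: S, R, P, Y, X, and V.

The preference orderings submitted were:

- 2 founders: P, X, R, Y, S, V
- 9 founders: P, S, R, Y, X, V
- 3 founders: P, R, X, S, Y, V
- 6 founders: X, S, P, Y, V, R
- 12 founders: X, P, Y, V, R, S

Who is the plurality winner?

X

First-place vote totals:
  S: 0
  R: 0
  P: 14
  Y: 0
  X: 18
  V: 0
X has the most first-place votes.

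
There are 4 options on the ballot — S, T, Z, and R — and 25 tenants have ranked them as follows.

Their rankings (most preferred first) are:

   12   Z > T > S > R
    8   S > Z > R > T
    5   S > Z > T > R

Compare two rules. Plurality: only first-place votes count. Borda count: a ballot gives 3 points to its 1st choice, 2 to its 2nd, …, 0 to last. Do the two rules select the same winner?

No

Plurality first-place counts: S 13, T 0, Z 12, R 0 → S.
Borda totals: S 51, T 29, Z 62, R 8 → Z.
The two rules disagree: plurality picks S, Borda picks Z.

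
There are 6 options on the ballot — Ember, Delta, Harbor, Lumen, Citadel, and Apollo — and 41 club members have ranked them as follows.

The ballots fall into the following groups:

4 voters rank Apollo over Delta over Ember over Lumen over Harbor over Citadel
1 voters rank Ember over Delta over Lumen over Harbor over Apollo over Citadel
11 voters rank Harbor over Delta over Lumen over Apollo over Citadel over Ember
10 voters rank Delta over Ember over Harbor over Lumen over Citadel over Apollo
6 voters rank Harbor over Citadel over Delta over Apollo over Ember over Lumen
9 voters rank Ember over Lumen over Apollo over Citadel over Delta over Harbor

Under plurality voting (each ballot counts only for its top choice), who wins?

Harbor

First-place vote totals:
  Ember: 10
  Delta: 10
  Harbor: 17
  Lumen: 0
  Citadel: 0
  Apollo: 4
Harbor has the most first-place votes.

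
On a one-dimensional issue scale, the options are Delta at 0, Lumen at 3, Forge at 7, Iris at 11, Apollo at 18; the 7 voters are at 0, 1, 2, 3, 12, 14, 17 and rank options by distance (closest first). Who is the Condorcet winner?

With single-peaked preferences on a line, the Condorcet winner is the candidate closest to the median voter.
The median voter (position 3) is closest to Lumen at 3.
Check: Lumen vs Apollo — voters closer to Lumen: 4 of 7.

Lumen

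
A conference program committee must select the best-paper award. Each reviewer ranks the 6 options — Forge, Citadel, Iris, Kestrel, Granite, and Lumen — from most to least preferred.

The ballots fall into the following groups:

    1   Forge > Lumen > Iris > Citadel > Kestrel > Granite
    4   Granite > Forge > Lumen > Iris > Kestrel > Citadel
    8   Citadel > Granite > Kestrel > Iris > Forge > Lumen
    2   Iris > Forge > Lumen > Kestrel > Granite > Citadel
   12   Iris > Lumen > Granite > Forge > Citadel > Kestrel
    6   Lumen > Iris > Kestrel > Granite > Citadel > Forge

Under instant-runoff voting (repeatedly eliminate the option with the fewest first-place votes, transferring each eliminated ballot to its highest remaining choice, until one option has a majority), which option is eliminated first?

Kestrel

Round 1: Iris 14, Citadel 8, Lumen 6, Granite 4, Forge 1, Kestrel 0. Kestrel has the fewest and is eliminated.
Round 2: Iris 14, Citadel 8, Lumen 6, Granite 4, Forge 1. Forge has the fewest and is eliminated.
Round 3: Iris 14, Citadel 8, Lumen 7, Granite 4. Granite has the fewest and is eliminated.
Round 4: Iris 14, Lumen 11, Citadel 8. Citadel has the fewest and is eliminated.
Round 5: Iris 22, Lumen 11. Iris has a majority.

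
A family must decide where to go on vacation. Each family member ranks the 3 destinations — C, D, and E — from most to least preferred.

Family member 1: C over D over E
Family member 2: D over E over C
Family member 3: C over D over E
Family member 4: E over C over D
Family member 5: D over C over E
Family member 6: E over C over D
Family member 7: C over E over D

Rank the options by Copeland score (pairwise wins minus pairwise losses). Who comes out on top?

Pairwise results:
  C vs D: C wins 5–2.
  C vs E: C wins 4–3.
  D vs E: D wins 4–3.
Copeland scores (wins − losses):
  C: 2 − 0 = 2
  D: 1 − 1 = 0
  E: 0 − 2 = -2
C has the best Copeland score.

C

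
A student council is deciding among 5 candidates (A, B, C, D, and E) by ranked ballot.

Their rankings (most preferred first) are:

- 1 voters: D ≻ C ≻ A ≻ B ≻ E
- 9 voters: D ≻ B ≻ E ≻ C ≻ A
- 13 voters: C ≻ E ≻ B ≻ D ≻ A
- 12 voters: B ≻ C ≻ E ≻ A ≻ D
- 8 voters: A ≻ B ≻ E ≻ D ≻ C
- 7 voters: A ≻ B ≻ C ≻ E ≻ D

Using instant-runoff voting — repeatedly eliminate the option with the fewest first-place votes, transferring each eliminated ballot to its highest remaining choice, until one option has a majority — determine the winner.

Round 1: A 15, C 13, B 12, D 10, E 0. E has the fewest and is eliminated.
Round 2: A 15, C 13, B 12, D 10. D has the fewest and is eliminated.
Round 3: B 21, A 15, C 14. C has the fewest and is eliminated.
Round 4: B 34, A 16. B has a majority.

B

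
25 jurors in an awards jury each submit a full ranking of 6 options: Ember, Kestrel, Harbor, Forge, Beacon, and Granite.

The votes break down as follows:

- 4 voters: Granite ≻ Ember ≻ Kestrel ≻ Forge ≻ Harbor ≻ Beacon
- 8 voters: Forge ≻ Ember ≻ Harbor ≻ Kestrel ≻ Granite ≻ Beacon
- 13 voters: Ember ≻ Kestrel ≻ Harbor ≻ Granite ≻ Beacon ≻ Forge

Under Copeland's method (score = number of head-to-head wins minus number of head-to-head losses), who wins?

Pairwise results:
  Ember vs Kestrel: Ember wins 25–0.
  Ember vs Harbor: Ember wins 25–0.
  Ember vs Forge: Ember wins 17–8.
  Ember vs Beacon: Ember wins 25–0.
  Ember vs Granite: Ember wins 21–4.
  Kestrel vs Harbor: Kestrel wins 17–8.
  Kestrel vs Forge: Kestrel wins 17–8.
  Kestrel vs Beacon: Kestrel wins 25–0.
  Kestrel vs Granite: Kestrel wins 21–4.
  Harbor vs Forge: Harbor wins 13–12.
  Harbor vs Beacon: Harbor wins 25–0.
  Harbor vs Granite: Harbor wins 21–4.
  Forge vs Beacon: Beacon wins 13–12.
  Forge vs Granite: Granite wins 17–8.
  Beacon vs Granite: Granite wins 25–0.
Copeland scores (wins − losses):
  Ember: 5 − 0 = 5
  Kestrel: 4 − 1 = 3
  Harbor: 3 − 2 = 1
  Forge: 0 − 5 = -5
  Beacon: 1 − 4 = -3
  Granite: 2 − 3 = -1
Ember has the best Copeland score.

Ember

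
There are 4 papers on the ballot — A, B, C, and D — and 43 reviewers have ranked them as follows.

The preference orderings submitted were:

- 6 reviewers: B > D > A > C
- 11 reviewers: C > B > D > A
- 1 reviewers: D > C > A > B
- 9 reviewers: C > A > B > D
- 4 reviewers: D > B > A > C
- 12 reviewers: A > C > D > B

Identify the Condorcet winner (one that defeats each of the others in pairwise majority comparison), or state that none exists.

Head-to-head results (43 voters total):
A vs B: A wins 22–21.
A vs C: A wins 22–21.
A vs D: D wins 22–21.
B vs C: C wins 33–10.
B vs D: B wins 26–17.
C vs D: C wins 32–11.
No candidate beats all others: A beats B beats D beats A, a majority cycle.

No Condorcet winner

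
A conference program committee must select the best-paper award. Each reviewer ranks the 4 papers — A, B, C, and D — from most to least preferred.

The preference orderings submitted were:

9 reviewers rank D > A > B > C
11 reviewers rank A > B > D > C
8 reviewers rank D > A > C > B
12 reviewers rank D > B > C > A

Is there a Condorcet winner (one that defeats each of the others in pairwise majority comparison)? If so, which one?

Head-to-head results (40 voters total):
A vs B: A wins 28–12.
A vs C: A wins 28–12.
A vs D: D wins 29–11.
B vs C: B wins 32–8.
B vs D: D wins 29–11.
C vs D: D wins 40–0.
D beats each rival — A (29–11), B (29–11), C (40–0) — so D is the Condorcet winner.

D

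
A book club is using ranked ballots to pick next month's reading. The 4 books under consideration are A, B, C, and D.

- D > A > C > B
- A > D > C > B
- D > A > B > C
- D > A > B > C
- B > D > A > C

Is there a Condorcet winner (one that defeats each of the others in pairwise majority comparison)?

Head-to-head results (5 voters total):
A vs B: A wins 4–1.
A vs C: A wins 5–0.
A vs D: D wins 4–1.
B vs C: B wins 3–2.
B vs D: D wins 4–1.
C vs D: D wins 5–0.
D beats each rival — A (4–1), B (4–1), C (5–0) — so D is the Condorcet winner.

Yes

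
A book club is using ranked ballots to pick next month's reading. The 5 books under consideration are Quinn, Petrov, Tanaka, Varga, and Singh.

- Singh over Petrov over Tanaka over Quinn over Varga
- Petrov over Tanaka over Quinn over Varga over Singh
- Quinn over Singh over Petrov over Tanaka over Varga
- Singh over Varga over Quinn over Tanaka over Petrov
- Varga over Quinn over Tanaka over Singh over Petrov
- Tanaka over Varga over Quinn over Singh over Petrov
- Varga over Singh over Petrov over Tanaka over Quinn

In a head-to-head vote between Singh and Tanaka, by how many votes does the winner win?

Ballots ranking Singh above Tanaka: 4.
Ballots ranking Tanaka above Singh: 3.
Singh wins 4–3, a margin of 1.

1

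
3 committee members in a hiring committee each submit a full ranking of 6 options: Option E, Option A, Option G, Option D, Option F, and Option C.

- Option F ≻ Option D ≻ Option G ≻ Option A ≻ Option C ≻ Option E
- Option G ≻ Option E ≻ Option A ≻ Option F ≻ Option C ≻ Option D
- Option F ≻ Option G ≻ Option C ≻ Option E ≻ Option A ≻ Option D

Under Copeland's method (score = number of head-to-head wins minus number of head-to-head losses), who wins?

Option F

Pairwise results:
  Option E vs Option A: Option E wins 2–1.
  Option E vs Option G: Option G wins 3–0.
  Option E vs Option D: Option E wins 2–1.
  Option E vs Option F: Option F wins 2–1.
  Option E vs Option C: Option C wins 2–1.
  Option A vs Option G: Option G wins 3–0.
  Option A vs Option D: Option A wins 2–1.
  Option A vs Option F: Option F wins 2–1.
  Option A vs Option C: Option A wins 2–1.
  Option G vs Option D: Option G wins 2–1.
  Option G vs Option F: Option F wins 2–1.
  Option G vs Option C: Option G wins 3–0.
  Option D vs Option F: Option F wins 3–0.
  Option D vs Option C: Option C wins 2–1.
  Option F vs Option C: Option F wins 3–0.
Copeland scores (wins − losses):
  Option E: 2 − 3 = -1
  Option A: 2 − 3 = -1
  Option G: 4 − 1 = 3
  Option D: 0 − 5 = -5
  Option F: 5 − 0 = 5
  Option C: 2 − 3 = -1
Option F has the best Copeland score.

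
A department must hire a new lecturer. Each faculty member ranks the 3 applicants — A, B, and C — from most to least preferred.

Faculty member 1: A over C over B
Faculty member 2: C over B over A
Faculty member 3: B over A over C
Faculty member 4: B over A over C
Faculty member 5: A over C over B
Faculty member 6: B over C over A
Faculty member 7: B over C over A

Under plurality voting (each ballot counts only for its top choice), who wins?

B

First-place vote totals:
  A: 2
  B: 4
  C: 1
B has the most first-place votes.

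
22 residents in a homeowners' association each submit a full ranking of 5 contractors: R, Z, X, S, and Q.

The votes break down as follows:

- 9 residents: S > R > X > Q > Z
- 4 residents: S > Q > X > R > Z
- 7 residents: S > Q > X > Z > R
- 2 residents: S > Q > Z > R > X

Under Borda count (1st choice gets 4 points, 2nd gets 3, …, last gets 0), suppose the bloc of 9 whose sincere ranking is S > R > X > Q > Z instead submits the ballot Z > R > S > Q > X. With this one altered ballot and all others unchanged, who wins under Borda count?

S

Borda totals with the altered ballot: R 33, Z 47, X 22, S 70, Q 48.
The winner is unchanged: still S.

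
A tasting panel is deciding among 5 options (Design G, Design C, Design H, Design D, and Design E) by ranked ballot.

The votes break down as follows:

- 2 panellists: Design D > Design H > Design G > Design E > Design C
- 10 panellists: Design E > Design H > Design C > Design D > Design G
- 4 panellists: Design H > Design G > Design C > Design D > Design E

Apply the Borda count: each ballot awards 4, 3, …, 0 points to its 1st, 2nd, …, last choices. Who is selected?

Borda scores:
  Design G: 2·2 + 10·0 + 4·3 = 16
  Design C: 2·0 + 10·2 + 4·2 = 28
  Design H: 2·3 + 10·3 + 4·4 = 52
  Design D: 2·4 + 10·1 + 4·1 = 22
  Design E: 2·1 + 10·4 + 4·0 = 42
Design H has the highest total.

Design H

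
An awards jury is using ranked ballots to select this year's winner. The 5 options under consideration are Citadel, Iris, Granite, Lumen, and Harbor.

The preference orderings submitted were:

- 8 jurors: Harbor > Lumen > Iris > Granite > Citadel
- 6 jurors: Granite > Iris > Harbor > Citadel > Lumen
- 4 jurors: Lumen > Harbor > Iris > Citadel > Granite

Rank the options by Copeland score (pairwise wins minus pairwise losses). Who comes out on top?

Harbor

Pairwise results:
  Citadel vs Iris: Iris wins 18–0.
  Citadel vs Granite: Granite wins 14–4.
  Citadel vs Lumen: Lumen wins 12–6.
  Citadel vs Harbor: Harbor wins 18–0.
  Iris vs Granite: Iris wins 12–6.
  Iris vs Lumen: Lumen wins 12–6.
  Iris vs Harbor: Harbor wins 12–6.
  Granite vs Lumen: Lumen wins 12–6.
  Granite vs Harbor: Harbor wins 12–6.
  Lumen vs Harbor: Harbor wins 14–4.
Copeland scores (wins − losses):
  Citadel: 0 − 4 = -4
  Iris: 2 − 2 = 0
  Granite: 1 − 3 = -2
  Lumen: 3 − 1 = 2
  Harbor: 4 − 0 = 4
Harbor has the best Copeland score.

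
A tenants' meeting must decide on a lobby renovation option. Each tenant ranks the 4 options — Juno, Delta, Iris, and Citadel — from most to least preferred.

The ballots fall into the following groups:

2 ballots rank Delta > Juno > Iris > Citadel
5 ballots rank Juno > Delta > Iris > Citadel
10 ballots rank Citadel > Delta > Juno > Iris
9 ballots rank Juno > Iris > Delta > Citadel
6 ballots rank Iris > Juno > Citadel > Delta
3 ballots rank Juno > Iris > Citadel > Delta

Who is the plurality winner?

First-place vote totals:
  Juno: 17
  Delta: 2
  Iris: 6
  Citadel: 10
Juno has the most first-place votes.

Juno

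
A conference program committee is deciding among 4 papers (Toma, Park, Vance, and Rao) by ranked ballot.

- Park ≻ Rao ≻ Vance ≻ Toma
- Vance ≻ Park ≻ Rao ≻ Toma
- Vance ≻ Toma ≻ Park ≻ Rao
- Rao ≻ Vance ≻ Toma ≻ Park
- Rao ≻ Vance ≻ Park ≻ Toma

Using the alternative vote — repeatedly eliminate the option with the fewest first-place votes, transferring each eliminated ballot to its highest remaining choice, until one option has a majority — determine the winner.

Rao

Round 1: Vance 2, Rao 2, Park 1, Toma 0. Toma has the fewest and is eliminated.
Round 2: Vance 2, Rao 2, Park 1. Park has the fewest and is eliminated.
Round 3: Rao 3, Vance 2. Rao has a majority.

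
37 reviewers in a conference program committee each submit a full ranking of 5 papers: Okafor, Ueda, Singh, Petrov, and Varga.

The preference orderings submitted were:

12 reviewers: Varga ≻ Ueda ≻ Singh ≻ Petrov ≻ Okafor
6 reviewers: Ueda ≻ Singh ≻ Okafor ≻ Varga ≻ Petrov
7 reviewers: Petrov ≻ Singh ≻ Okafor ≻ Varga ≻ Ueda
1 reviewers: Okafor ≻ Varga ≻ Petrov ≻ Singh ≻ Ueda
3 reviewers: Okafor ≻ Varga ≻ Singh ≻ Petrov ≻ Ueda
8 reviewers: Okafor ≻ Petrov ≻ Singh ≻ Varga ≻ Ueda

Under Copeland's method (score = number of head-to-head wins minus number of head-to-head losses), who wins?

Singh

Pairwise results:
  Okafor vs Ueda: Okafor wins 19–18.
  Okafor vs Singh: Singh wins 25–12.
  Okafor vs Petrov: Petrov wins 19–18.
  Okafor vs Varga: Okafor wins 25–12.
  Ueda vs Singh: Singh wins 19–18.
  Ueda vs Petrov: Petrov wins 19–18.
  Ueda vs Varga: Varga wins 31–6.
  Singh vs Petrov: Singh wins 21–16.
  Singh vs Varga: Singh wins 21–16.
  Petrov vs Varga: Varga wins 22–15.
Copeland scores (wins − losses):
  Okafor: 2 − 2 = 0
  Ueda: 0 − 4 = -4
  Singh: 4 − 0 = 4
  Petrov: 2 − 2 = 0
  Varga: 2 − 2 = 0
Singh has the best Copeland score.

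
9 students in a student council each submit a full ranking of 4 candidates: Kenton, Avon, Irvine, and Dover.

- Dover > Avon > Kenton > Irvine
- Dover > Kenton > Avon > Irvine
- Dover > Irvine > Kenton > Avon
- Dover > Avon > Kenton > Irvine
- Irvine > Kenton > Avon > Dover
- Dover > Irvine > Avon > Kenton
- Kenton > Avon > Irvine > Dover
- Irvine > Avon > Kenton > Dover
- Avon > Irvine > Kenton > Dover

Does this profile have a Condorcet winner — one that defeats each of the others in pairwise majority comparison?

Head-to-head results (9 voters total):
Kenton vs Avon: Avon wins 5–4.
Kenton vs Irvine: Irvine wins 5–4.
Kenton vs Dover: Dover wins 5–4.
Avon vs Irvine: Avon wins 5–4.
Avon vs Dover: Dover wins 5–4.
Irvine vs Dover: Dover wins 5–4.
Dover beats each rival — Kenton (5–4), Avon (5–4), Irvine (5–4) — so Dover is the Condorcet winner.

Yes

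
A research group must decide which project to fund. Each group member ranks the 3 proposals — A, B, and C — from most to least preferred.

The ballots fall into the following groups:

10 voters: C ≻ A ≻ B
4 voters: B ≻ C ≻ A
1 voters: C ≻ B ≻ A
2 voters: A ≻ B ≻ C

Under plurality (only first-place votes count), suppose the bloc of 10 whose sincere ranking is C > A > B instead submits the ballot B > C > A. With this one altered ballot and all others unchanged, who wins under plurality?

B

First-place totals with the altered ballot: A 2, B 14, C 1.
The switch changes the winner from C to B.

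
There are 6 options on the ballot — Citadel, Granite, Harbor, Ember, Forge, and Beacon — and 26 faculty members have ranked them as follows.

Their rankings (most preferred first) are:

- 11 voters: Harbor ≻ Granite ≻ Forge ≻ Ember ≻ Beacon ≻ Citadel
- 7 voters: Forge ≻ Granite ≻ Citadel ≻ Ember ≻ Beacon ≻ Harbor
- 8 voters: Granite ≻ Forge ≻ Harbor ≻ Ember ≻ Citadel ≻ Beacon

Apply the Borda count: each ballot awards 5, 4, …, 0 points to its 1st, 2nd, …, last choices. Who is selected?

Granite

Borda scores:
  Citadel: 11·0 + 7·3 + 8·1 = 29
  Granite: 11·4 + 7·4 + 8·5 = 112
  Harbor: 11·5 + 7·0 + 8·3 = 79
  Ember: 11·2 + 7·2 + 8·2 = 52
  Forge: 11·3 + 7·5 + 8·4 = 100
  Beacon: 11·1 + 7·1 + 8·0 = 18
Granite has the highest total.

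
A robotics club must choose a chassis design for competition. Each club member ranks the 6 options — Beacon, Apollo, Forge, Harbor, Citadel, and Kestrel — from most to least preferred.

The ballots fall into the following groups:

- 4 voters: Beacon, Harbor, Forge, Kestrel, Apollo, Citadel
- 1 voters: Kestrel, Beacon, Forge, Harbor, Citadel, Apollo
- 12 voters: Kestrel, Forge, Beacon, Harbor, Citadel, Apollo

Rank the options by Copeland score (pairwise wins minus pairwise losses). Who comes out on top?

Kestrel

Pairwise results:
  Beacon vs Apollo: Beacon wins 17–0.
  Beacon vs Forge: Forge wins 12–5.
  Beacon vs Harbor: Beacon wins 17–0.
  Beacon vs Citadel: Beacon wins 17–0.
  Beacon vs Kestrel: Kestrel wins 13–4.
  Apollo vs Forge: Forge wins 17–0.
  Apollo vs Harbor: Harbor wins 17–0.
  Apollo vs Citadel: Citadel wins 13–4.
  Apollo vs Kestrel: Kestrel wins 17–0.
  Forge vs Harbor: Forge wins 13–4.
  Forge vs Citadel: Forge wins 17–0.
  Forge vs Kestrel: Kestrel wins 13–4.
  Harbor vs Citadel: Harbor wins 17–0.
  Harbor vs Kestrel: Kestrel wins 13–4.
  Citadel vs Kestrel: Kestrel wins 17–0.
Copeland scores (wins − losses):
  Beacon: 3 − 2 = 1
  Apollo: 0 − 5 = -5
  Forge: 4 − 1 = 3
  Harbor: 2 − 3 = -1
  Citadel: 1 − 4 = -3
  Kestrel: 5 − 0 = 5
Kestrel has the best Copeland score.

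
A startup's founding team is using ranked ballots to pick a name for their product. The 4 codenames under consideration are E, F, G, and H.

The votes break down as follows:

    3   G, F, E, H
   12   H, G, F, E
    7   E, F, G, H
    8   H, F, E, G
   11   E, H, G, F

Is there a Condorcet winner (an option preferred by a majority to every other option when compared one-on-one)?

No

Head-to-head results (41 voters total):
E vs F: F wins 23–18.
E vs G: E wins 26–15.
E vs H: E wins 21–20.
F vs G: G wins 26–15.
F vs H: H wins 31–10.
G vs H: H wins 31–10.
No candidate beats all others: E beats G beats F beats E, a majority cycle.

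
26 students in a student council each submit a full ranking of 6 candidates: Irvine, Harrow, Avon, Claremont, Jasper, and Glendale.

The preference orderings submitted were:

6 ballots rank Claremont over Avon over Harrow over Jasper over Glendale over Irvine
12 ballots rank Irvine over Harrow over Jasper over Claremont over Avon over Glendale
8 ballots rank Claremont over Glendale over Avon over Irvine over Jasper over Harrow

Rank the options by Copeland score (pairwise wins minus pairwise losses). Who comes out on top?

Pairwise results:
  Irvine vs Harrow: Irvine wins 20–6.
  Irvine vs Avon: Avon wins 14–12.
  Irvine vs Claremont: Claremont wins 14–12.
  Irvine vs Jasper: Irvine wins 20–6.
  Irvine vs Glendale: Glendale wins 14–12.
  Harrow vs Avon: Avon wins 14–12.
  Harrow vs Claremont: Claremont wins 14–12.
  Harrow vs Jasper: Harrow wins 18–8.
  Harrow vs Glendale: Harrow wins 18–8.
  Avon vs Claremont: Claremont wins 26–0.
  Avon vs Jasper: Avon wins 14–12.
  Avon vs Glendale: Avon wins 18–8.
  Claremont vs Jasper: Claremont wins 14–12.
  Claremont vs Glendale: Claremont wins 26–0.
  Jasper vs Glendale: Jasper wins 18–8.
Copeland scores (wins − losses):
  Irvine: 2 − 3 = -1
  Harrow: 2 − 3 = -1
  Avon: 4 − 1 = 3
  Claremont: 5 − 0 = 5
  Jasper: 1 − 4 = -3
  Glendale: 1 − 4 = -3
Claremont has the best Copeland score.

Claremont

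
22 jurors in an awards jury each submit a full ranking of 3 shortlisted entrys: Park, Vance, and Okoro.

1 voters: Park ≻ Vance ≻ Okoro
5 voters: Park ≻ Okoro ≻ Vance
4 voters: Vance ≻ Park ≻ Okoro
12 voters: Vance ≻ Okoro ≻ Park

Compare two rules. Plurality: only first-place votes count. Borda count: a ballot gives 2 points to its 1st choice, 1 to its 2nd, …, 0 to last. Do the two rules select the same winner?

Plurality first-place counts: Park 6, Vance 16, Okoro 0 → Vance.
Borda totals: Park 16, Vance 33, Okoro 17 → Vance.
The two rules agree on Vance.

Yes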